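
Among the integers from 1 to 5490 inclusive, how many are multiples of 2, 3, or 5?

⌊5490/2⌋ + ⌊5490/3⌋ + ⌊5490/5⌋ − ⌊5490/6⌋ − ⌊5490/10⌋ − ⌊5490/15⌋ + ⌊5490/30⌋ = 2745 + 1830 + 1098 − 915 − 549 − 366 + 183 = 4026

4026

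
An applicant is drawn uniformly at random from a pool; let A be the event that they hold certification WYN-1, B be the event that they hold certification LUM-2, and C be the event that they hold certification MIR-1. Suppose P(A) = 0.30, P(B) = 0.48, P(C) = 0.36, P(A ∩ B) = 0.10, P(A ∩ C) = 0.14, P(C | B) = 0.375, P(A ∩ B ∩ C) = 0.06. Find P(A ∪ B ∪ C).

0.78

P(B ∩ C) = P(B)·P(C|B) = 0.48 × 0.375 = 0.18
Inclusion–exclusion gives
P(A ∪ B ∪ C) = 0.30 + 0.48 + 0.36 − 0.10 − 0.14 − 0.18 + 0.06 = 0.78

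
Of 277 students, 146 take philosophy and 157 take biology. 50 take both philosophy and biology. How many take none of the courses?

24

Using inclusion–exclusion:
|at least one| = 146 + 157 − 50 = 253
None: 277 − 253 = 24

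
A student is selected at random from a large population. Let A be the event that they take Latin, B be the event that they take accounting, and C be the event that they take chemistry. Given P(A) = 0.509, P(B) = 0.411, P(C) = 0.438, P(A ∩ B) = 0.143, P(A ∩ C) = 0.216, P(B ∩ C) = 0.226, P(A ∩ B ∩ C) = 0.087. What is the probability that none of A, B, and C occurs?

By inclusion-exclusion,
P(A ∪ B ∪ C) = 0.509 + 0.411 + 0.438 − 0.143 − 0.216 − 0.226 + 0.087 = 0.860
P(none) = 1 − 0.860 = 0.140

0.140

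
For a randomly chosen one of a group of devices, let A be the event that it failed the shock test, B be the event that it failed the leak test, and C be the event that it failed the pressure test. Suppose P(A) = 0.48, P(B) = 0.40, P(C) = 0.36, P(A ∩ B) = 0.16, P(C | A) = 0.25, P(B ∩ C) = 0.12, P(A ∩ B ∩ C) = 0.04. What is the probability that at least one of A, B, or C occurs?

0.88

P(A ∩ C) = P(A)·P(C|A) = 0.48 × 0.25 = 0.12
Inclusion–exclusion gives
P(A ∪ B ∪ C) = 0.48 + 0.40 + 0.36 − 0.16 − 0.12 − 0.12 + 0.04 = 0.88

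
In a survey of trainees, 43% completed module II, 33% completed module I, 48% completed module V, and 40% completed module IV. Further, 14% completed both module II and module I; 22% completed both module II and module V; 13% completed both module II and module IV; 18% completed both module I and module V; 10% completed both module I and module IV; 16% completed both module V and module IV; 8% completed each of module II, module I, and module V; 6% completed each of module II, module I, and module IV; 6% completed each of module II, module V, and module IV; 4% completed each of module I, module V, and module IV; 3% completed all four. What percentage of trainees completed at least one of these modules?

P(union) = 43 + 33 + 48 + 40 − 14 − 22 − 13 − 18 − 10 − 16 + 8 + 6 + 6 + 4 − 3 = 92%

92%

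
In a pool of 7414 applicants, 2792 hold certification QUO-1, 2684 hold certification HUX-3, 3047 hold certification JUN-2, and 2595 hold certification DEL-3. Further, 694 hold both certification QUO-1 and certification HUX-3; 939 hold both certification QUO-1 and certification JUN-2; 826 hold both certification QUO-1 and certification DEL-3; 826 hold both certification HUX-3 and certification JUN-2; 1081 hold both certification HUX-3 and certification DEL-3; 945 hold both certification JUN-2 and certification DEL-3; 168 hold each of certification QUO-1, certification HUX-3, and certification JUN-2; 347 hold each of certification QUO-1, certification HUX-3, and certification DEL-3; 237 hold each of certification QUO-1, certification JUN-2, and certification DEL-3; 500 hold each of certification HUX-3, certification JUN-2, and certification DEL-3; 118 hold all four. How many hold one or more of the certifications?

N(≥1) = 2792 + 2684 + 3047 + 2595 − 694 − 939 − 826 − 826 − 1081 − 945 + 168 + 347 + 237 + 500 − 118 = 6941

6941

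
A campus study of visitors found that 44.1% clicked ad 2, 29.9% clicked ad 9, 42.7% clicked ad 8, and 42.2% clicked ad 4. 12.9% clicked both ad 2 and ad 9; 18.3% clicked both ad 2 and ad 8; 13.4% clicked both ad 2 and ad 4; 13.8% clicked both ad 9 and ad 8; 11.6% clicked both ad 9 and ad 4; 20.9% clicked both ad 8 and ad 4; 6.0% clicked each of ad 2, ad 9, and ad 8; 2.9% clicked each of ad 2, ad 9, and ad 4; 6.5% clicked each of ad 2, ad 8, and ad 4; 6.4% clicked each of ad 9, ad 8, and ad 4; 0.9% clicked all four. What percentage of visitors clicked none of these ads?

11.1%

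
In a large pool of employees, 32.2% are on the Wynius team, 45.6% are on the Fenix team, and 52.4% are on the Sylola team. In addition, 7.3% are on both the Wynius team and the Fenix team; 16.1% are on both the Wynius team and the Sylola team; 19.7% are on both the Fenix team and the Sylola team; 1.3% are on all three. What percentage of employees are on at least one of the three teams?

88.4%

P(at least one) = 32.2 + 45.6 + 52.4 − 7.3 − 16.1 − 19.7 + 1.3 = 88.4%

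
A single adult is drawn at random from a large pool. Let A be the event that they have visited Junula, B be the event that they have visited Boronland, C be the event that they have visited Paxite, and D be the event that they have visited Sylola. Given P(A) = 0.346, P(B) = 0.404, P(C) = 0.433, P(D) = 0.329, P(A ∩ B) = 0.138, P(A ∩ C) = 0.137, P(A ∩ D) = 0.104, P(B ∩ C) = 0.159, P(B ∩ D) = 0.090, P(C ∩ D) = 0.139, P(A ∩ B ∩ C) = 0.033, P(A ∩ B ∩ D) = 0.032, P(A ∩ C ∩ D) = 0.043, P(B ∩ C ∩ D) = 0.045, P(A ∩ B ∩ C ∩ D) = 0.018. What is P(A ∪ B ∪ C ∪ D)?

0.880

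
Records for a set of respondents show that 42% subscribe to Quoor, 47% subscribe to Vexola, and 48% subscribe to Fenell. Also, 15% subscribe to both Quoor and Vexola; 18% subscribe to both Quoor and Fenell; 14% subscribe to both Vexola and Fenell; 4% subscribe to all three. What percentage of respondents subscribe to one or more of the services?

94%

P(≥1) = 42 + 47 + 48 − 15 − 18 − 14 + 4 = 94%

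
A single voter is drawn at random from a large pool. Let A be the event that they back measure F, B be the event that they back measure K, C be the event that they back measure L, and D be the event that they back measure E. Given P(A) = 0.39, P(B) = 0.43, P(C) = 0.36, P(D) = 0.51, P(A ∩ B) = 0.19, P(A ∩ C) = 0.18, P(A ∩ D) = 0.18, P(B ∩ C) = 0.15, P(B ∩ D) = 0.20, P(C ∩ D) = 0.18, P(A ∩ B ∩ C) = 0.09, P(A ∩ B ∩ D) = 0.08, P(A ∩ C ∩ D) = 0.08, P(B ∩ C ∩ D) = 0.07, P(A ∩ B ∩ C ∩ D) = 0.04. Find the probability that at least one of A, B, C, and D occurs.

By inclusion-exclusion,
P(A ∪ B ∪ C ∪ D) = 0.39 + 0.43 + 0.36 + 0.51 − 0.19 − 0.18 − 0.18 − 0.15 − 0.20 − 0.18 + 0.09 + 0.08 + 0.08 + 0.07 − 0.04 = 0.89

0.89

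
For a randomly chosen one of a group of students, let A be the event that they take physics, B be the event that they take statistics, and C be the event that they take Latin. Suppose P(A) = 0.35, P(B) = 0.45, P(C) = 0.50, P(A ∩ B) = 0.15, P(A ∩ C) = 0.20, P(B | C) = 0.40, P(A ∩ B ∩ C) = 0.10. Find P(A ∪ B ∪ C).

P(B ∩ C) = P(C)·P(B|C) = 0.50 × 0.40 = 0.20
By inclusion–exclusion:
P(A ∪ B ∪ C) = 0.35 + 0.45 + 0.50 − 0.15 − 0.20 − 0.20 + 0.10 = 0.85

0.85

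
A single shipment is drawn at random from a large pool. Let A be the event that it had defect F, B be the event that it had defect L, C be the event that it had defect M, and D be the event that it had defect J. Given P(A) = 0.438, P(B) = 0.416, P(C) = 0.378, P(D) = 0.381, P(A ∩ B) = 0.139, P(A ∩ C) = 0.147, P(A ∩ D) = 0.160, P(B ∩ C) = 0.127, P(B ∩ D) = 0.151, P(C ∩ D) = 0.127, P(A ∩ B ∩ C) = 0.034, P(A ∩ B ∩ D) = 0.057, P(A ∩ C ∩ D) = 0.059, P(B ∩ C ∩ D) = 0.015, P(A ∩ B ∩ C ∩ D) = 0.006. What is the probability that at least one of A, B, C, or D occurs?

By inclusion–exclusion:
P(A ∪ B ∪ C ∪ D) = 0.438 + 0.416 + 0.378 + 0.381 − 0.139 − 0.147 − 0.160 − 0.127 − 0.151 − 0.127 + 0.034 + 0.057 + 0.059 + 0.015 − 0.006 = 0.921

0.921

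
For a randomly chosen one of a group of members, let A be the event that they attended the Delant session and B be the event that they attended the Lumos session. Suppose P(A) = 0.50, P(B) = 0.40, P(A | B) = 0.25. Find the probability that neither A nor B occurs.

P(A ∩ B) = P(B)·P(A|B) = 0.40 × 0.25 = 0.10
P(A ∪ B) = 0.50 + 0.40 − 0.10 = 0.80
P(none) = 1 − 0.80 = 0.20

0.20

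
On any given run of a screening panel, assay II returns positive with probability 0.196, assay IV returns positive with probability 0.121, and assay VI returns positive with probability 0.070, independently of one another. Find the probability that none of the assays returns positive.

0.65724588

Independence gives P(none) = ∏(1 − pᵢ).
P(none) = (1 − 0.196) × (1 − 0.121) × (1 − 0.070) = 0.804 × 0.879 × 0.930 = 0.65724588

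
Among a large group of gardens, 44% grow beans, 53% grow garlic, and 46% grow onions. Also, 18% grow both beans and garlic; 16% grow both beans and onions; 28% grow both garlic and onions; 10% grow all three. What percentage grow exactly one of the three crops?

P(exactly one) = 44 + 53 + 46 − 2·18 − 2·16 − 2·28 + 3·10 = 49%

49%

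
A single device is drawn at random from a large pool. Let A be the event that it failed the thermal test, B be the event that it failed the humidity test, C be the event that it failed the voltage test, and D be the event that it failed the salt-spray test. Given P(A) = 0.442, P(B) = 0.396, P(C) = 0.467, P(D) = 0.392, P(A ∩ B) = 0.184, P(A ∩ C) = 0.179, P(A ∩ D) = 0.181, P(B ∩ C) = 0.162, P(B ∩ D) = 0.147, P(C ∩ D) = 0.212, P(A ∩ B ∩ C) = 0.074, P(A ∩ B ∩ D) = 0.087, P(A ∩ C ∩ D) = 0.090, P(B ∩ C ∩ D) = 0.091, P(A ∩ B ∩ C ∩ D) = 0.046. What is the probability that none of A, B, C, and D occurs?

0.072

P(A ∪ B ∪ C ∪ D) = 0.442 + 0.396 + 0.467 + 0.392 − 0.184 − 0.179 − 0.181 − 0.162 − 0.147 − 0.212 + 0.074 + 0.087 + 0.090 + 0.091 − 0.046 = 0.928
P(none) = 1 − 0.928 = 0.072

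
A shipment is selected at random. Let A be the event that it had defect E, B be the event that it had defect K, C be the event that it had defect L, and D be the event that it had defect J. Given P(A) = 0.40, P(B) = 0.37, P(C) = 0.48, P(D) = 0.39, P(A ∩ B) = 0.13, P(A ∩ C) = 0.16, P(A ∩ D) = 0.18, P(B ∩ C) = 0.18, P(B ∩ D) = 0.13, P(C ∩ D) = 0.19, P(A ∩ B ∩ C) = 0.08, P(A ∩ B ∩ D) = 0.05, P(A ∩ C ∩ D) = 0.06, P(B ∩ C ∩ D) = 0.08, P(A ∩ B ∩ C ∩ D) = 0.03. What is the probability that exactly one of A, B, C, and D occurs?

By inclusion–exclusion (exactly-one form):
P(exactly one) = 0.40 + 0.37 + 0.48 + 0.39 − 2·0.13 − 2·0.16 − 2·0.18 − 2·0.18 − 2·0.13 − 2·0.19 + 3·0.08 + 3·0.05 + 3·0.06 + 3·0.08 − 4·0.03 = 0.39

0.39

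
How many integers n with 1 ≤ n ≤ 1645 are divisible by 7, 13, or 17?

420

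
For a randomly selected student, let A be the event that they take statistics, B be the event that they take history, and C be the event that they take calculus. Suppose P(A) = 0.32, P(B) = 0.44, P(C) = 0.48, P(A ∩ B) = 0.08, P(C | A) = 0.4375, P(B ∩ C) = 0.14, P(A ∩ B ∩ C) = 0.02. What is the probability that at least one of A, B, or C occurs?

0.90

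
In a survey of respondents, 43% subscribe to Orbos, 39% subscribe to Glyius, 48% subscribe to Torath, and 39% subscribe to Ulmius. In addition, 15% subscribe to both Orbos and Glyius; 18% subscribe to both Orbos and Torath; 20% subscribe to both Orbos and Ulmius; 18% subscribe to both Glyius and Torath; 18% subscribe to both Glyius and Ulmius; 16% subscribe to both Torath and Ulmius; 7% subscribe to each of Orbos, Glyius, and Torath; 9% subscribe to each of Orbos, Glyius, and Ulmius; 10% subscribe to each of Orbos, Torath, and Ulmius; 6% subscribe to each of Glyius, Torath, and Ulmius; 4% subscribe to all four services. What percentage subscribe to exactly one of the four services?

P(exactly one) = 43 + 39 + 48 + 39 − 2·15 − 2·18 − 2·20 − 2·18 − 2·18 − 2·16 + 3·7 + 3·9 + 3·10 + 3·6 − 4·4 = 39%

39%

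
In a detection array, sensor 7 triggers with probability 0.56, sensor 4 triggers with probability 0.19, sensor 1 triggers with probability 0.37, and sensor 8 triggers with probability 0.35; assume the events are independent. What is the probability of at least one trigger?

P(none) = (1 − 0.56) × (1 − 0.19) × (1 − 0.37) × (1 − 0.35) = 0.44 × 0.81 × 0.63 × 0.65 = 0.1459458
P(at least one) = 1 − 0.1459458 = 0.8540542

0.8540542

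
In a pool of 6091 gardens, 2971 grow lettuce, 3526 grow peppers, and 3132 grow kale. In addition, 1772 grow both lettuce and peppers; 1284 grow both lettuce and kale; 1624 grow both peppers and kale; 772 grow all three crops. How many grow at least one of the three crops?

5721

|union| = 2971 + 3526 + 3132 − 1772 − 1284 − 1624 + 772 = 5721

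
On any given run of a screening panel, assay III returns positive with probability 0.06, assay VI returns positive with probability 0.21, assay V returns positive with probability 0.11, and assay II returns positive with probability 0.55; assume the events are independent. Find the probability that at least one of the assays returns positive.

0.7025887

P(none) = (1 − 0.06) × (1 − 0.21) × (1 − 0.11) × (1 − 0.55) = 0.94 × 0.79 × 0.89 × 0.45 = 0.2974113
P(at least one) = 1 − 0.2974113 = 0.7025887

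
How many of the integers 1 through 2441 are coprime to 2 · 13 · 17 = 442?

⌊2441/2⌋ + ⌊2441/13⌋ + ⌊2441/17⌋ − ⌊2441/26⌋ − ⌊2441/34⌋ − ⌊2441/221⌋ + ⌊2441/442⌋ = 1220 + 187 + 143 − 93 − 71 − 11 + 5 = 1380
2441 − 1380 = 1061

1061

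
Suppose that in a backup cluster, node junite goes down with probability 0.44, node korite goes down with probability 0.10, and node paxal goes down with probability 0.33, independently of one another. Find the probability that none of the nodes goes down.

0.33768

P(none) = (1 − 0.44) × (1 − 0.10) × (1 − 0.33) = 0.56 × 0.90 × 0.67 = 0.33768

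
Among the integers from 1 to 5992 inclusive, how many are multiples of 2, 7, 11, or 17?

3794

Inclusion–exclusion gives
2996 + 856 + 544 + 352 − 428 − 272 − 176 − 77 − 50 − 32 + 38 + 25 + 16 + 4 − 2 = 3794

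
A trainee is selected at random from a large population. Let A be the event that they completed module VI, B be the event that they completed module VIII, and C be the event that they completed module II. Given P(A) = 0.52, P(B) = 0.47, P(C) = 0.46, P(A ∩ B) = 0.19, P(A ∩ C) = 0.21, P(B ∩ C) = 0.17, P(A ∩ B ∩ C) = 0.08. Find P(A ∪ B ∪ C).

By inclusion–exclusion:
P(A ∪ B ∪ C) = 0.52 + 0.47 + 0.46 − 0.19 − 0.21 − 0.17 + 0.08 = 0.96

0.96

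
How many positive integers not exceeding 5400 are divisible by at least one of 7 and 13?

771 + 415 − 59 = 1127

1127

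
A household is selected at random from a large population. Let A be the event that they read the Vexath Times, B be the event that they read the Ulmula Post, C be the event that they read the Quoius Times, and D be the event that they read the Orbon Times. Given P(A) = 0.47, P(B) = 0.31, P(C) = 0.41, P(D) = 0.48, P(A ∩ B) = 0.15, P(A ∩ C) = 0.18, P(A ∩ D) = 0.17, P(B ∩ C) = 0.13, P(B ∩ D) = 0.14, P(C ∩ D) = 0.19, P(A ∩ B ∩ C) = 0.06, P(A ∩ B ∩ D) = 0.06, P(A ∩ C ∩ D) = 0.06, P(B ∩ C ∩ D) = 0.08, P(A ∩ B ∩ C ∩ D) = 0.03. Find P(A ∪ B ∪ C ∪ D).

0.94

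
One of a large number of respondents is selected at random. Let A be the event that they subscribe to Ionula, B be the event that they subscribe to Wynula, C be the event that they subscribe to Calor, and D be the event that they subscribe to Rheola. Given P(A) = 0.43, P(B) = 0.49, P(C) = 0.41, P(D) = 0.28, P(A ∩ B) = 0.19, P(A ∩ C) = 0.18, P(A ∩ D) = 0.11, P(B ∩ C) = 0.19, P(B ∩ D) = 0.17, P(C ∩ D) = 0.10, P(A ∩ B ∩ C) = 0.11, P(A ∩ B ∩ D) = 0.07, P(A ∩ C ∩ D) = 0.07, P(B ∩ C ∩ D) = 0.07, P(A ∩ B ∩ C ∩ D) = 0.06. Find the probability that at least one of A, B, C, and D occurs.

0.93

P(A ∪ B ∪ C ∪ D) = 0.43 + 0.49 + 0.41 + 0.28 − 0.19 − 0.18 − 0.11 − 0.19 − 0.17 − 0.10 + 0.11 + 0.07 + 0.07 + 0.07 − 0.06 = 0.93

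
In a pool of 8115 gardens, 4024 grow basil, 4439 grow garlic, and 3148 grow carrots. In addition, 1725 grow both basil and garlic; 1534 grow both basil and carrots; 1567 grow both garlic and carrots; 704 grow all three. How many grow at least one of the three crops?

7489

Using inclusion–exclusion:
|at least one| = 4024 + 4439 + 3148 − 1725 − 1534 − 1567 + 704 = 7489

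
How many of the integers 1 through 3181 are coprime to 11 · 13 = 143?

By inclusion-exclusion,
⌊3181/11⌋ + ⌊3181/13⌋ − ⌊3181/143⌋ = 289 + 244 − 22 = 511
3181 − 511 = 2670

2670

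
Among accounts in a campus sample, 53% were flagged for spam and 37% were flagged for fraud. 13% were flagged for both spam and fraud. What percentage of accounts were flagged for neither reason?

By inclusion–exclusion:
P(at least one) = 53 + 37 − 13 = 77%
P(none) = 100% − 77% = 23%

23%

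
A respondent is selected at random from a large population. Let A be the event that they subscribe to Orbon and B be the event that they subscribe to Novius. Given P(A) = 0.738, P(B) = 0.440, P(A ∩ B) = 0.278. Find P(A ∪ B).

0.900

By inclusion–exclusion:
P(A ∪ B) = 0.738 + 0.440 − 0.278 = 0.900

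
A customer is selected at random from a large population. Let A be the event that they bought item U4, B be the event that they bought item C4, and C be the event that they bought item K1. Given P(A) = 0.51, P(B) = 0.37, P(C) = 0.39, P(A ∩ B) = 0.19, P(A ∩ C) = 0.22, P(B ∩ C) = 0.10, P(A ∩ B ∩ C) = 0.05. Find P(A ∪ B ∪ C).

0.81

P(A ∪ B ∪ C) = 0.51 + 0.37 + 0.39 − 0.19 − 0.22 − 0.10 + 0.05 = 0.81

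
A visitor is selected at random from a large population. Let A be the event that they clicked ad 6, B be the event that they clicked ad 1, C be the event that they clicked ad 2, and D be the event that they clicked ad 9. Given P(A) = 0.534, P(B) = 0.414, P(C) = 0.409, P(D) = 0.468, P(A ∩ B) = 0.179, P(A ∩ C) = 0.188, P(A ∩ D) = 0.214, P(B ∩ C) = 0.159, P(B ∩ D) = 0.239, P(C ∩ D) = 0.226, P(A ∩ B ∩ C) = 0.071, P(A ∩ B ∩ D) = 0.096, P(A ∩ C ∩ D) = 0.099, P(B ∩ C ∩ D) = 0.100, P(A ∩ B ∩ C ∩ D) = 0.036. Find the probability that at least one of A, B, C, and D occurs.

P(A ∪ B ∪ C ∪ D) = 0.534 + 0.414 + 0.409 + 0.468 − 0.179 − 0.188 − 0.214 − 0.159 − 0.239 − 0.226 + 0.071 + 0.096 + 0.099 + 0.100 − 0.036 = 0.950

0.950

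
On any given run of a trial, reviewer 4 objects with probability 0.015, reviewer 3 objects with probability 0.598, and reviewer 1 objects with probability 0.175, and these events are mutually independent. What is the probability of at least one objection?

P(none) = (1 − 0.015) × (1 − 0.598) × (1 − 0.175) = 0.985 × 0.402 × 0.825 = 0.32667525
P(at least one) = 1 − 0.32667525 = 0.67332475

0.67332475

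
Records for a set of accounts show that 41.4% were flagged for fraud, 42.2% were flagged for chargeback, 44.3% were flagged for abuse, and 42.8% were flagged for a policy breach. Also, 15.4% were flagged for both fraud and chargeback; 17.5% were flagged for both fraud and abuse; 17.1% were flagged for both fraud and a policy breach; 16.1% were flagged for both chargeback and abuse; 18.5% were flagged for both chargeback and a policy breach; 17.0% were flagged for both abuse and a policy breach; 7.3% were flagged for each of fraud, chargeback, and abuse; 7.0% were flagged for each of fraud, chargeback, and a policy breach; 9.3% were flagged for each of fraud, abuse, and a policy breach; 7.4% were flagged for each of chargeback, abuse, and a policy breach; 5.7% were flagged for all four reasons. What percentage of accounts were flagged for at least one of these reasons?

By inclusion-exclusion,
P(≥1) = 41.4 + 42.2 + 44.3 + 42.8 − 15.4 − 17.5 − 17.1 − 16.1 − 18.5 − 17.0 + 7.3 + 7.0 + 9.3 + 7.4 − 5.7 = 94.4%

94.4%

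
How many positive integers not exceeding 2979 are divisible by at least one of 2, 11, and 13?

1729

By inclusion-exclusion,
⌊2979/2⌋ + ⌊2979/11⌋ + ⌊2979/13⌋ − ⌊2979/22⌋ − ⌊2979/26⌋ − ⌊2979/143⌋ + ⌊2979/286⌋ = 1489 + 270 + 229 − 135 − 114 − 20 + 10 = 1729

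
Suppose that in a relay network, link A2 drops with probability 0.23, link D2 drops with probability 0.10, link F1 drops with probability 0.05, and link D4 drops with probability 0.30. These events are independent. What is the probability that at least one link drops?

0.539155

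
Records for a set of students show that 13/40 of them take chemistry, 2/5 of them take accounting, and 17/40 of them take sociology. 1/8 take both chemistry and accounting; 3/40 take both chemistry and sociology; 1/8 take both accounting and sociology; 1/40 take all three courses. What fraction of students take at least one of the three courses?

By inclusion–exclusion:
P(union) = 13/40 + 2/5 + 17/40 − 1/8 − 3/40 − 1/8 + 1/40 = 17/20

17/20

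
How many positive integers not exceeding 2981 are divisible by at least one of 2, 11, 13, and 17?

1805

Inclusion–exclusion gives
floor(2981/2) + floor(2981/11) + floor(2981/13) + floor(2981/17) − floor(2981/22) − floor(2981/26) − floor(2981/34) − floor(2981/143) − floor(2981/187) − floor(2981/221) + floor(2981/286) + floor(2981/374) + floor(2981/442) + floor(2981/2431) − floor(2981/4862) = 1490 + 271 + 229 + 175 − 135 − 114 − 87 − 20 − 15 − 13 + 10 + 7 + 6 + 1 − 0 = 1805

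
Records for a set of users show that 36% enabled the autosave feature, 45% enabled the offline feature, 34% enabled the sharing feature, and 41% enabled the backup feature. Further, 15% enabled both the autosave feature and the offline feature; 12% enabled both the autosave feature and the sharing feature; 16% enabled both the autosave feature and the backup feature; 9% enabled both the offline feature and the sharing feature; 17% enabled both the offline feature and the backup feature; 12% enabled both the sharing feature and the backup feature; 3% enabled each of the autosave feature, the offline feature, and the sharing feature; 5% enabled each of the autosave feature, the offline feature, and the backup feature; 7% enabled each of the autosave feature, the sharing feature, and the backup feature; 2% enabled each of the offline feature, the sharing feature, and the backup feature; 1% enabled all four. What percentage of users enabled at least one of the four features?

By inclusion-exclusion,
P(at least one) = 36 + 45 + 34 + 41 − 15 − 12 − 16 − 9 − 17 − 12 + 3 + 5 + 7 + 2 − 1 = 91%

91%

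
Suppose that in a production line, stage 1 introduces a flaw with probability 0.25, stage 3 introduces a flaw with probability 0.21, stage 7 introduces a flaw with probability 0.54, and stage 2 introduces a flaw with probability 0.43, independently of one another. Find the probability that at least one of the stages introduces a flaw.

0.8446465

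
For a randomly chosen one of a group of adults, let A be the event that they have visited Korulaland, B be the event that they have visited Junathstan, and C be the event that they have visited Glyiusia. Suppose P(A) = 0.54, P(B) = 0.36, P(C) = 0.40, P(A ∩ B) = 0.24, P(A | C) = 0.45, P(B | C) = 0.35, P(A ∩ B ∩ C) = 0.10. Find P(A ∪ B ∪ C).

P(A ∩ C) = P(C)·P(A|C) = 0.40 × 0.45 = 0.18
P(B ∩ C) = P(C)·P(B|C) = 0.40 × 0.35 = 0.14
By inclusion-exclusion,
P(A ∪ B ∪ C) = 0.54 + 0.36 + 0.40 − 0.24 − 0.18 − 0.14 + 0.10 = 0.84

0.84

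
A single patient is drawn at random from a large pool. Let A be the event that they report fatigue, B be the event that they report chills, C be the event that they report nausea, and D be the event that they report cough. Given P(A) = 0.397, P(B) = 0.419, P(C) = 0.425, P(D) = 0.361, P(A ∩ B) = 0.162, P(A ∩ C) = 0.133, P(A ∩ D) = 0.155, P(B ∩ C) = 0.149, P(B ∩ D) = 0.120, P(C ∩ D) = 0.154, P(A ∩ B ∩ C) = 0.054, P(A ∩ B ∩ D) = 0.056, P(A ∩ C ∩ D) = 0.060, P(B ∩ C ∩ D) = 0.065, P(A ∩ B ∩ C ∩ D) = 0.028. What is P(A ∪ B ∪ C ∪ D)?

0.936

P(A ∪ B ∪ C ∪ D) = 0.397 + 0.419 + 0.425 + 0.361 − 0.162 − 0.133 − 0.155 − 0.149 − 0.120 − 0.154 + 0.054 + 0.056 + 0.060 + 0.065 − 0.028 = 0.936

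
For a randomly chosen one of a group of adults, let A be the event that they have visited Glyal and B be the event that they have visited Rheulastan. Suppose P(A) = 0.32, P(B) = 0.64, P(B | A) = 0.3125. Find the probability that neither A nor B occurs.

P(A ∩ B) = P(A)·P(B|A) = 0.32 × 0.3125 = 0.10
Inclusion–exclusion gives
P(A ∪ B) = 0.32 + 0.64 − 0.10 = 0.86
P(none) = 1 − 0.86 = 0.14

0.14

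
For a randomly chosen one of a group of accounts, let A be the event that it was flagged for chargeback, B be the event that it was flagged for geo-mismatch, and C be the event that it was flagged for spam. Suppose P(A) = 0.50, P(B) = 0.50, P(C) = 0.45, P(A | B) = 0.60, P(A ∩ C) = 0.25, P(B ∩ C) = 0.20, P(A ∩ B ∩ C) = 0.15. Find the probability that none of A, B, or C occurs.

P(A ∩ B) = P(B)·P(A|B) = 0.50 × 0.60 = 0.30
Apply inclusion-exclusion:
P(A ∪ B ∪ C) = 0.50 + 0.50 + 0.45 − 0.30 − 0.25 − 0.20 + 0.15 = 0.85
P(none) = 1 − 0.85 = 0.15

0.15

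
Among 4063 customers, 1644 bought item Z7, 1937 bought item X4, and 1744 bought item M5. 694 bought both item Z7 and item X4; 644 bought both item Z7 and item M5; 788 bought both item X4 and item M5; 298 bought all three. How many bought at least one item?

3497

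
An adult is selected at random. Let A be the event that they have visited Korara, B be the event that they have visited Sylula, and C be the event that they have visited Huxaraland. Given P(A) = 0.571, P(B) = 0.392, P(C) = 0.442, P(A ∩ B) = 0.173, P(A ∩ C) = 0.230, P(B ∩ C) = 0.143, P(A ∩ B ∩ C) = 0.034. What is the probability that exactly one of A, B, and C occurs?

0.415

By inclusion–exclusion (exactly-one form):
P(exactly one) = 0.571 + 0.392 + 0.442 − 2·0.173 − 2·0.230 − 2·0.143 + 3·0.034 = 0.415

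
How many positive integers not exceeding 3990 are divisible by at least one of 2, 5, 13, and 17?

Inclusion–exclusion gives
⌊3990/2⌋ + ⌊3990/5⌋ + ⌊3990/13⌋ + ⌊3990/17⌋ − ⌊3990/10⌋ − ⌊3990/26⌋ − ⌊3990/34⌋ − ⌊3990/65⌋ − ⌊3990/85⌋ − ⌊3990/221⌋ + ⌊3990/130⌋ + ⌊3990/170⌋ + ⌊3990/442⌋ + ⌊3990/1105⌋ − ⌊3990/2210⌋ = 1995 + 798 + 306 + 234 − 399 − 153 − 117 − 61 − 46 − 18 + 30 + 23 + 9 + 3 − 1 = 2603

2603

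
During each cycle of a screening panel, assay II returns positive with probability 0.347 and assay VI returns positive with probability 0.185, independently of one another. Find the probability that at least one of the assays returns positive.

0.467805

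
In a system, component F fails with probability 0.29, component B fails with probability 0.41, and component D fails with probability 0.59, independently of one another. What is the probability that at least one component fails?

0.828251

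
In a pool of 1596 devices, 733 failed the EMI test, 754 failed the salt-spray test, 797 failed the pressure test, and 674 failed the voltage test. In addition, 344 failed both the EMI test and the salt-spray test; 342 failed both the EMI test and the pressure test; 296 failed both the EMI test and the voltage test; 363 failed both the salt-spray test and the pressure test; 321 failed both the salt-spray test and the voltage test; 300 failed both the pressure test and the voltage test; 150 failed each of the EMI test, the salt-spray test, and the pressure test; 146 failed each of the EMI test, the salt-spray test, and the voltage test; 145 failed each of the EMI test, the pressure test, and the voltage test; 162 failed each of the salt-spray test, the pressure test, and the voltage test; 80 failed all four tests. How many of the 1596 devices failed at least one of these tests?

Inclusion–exclusion gives
N(≥1) = 733 + 754 + 797 + 674 − 344 − 342 − 296 − 363 − 321 − 300 + 150 + 146 + 145 + 162 − 80 = 1515

1515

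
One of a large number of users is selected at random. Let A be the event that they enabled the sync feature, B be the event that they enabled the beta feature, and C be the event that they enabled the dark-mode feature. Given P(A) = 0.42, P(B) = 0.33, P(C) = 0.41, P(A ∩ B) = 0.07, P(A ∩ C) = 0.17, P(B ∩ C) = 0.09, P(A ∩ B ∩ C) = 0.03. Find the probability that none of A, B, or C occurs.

0.14

P(A ∪ B ∪ C) = 0.42 + 0.33 + 0.41 − 0.07 − 0.17 − 0.09 + 0.03 = 0.86
P(none) = 1 − 0.86 = 0.14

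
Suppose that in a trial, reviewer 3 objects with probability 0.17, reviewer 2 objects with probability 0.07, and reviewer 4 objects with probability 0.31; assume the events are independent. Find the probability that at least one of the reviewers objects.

0.467389

P(none) = (1 − 0.17) × (1 − 0.07) × (1 − 0.31) = 0.83 × 0.93 × 0.69 = 0.532611
P(at least one) = 1 − 0.532611 = 0.467389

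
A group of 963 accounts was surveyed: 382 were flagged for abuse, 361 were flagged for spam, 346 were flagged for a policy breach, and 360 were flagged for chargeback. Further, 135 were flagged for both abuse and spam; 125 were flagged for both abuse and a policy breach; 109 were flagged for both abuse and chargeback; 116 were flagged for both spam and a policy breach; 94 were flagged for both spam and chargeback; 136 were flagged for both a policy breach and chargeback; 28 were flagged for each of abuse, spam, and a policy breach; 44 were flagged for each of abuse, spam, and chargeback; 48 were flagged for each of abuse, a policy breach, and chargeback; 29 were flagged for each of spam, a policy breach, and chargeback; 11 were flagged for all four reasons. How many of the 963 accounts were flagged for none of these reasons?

N(≥1) = 382 + 361 + 346 + 360 − 135 − 125 − 109 − 116 − 94 − 136 + 28 + 44 + 48 + 29 − 11 = 872
None: 963 − 872 = 91

91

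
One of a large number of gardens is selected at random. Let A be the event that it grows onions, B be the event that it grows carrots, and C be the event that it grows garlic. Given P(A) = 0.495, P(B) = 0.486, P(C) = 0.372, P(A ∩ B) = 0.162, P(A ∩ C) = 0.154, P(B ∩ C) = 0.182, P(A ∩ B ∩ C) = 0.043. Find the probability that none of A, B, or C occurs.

0.102

By inclusion-exclusion,
P(A ∪ B ∪ C) = 0.495 + 0.486 + 0.372 − 0.162 − 0.154 − 0.182 + 0.043 = 0.898
P(none) = 1 − 0.898 = 0.102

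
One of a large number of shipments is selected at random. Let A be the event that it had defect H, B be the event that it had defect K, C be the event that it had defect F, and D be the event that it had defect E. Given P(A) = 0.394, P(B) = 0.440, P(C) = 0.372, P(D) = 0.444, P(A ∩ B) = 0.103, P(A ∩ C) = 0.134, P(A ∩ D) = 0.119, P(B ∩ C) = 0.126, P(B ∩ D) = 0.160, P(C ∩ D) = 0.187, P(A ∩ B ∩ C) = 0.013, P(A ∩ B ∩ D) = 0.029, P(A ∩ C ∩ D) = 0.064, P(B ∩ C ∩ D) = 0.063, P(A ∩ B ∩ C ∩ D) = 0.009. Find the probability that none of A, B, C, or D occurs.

0.019

By inclusion-exclusion,
P(A ∪ B ∪ C ∪ D) = 0.394 + 0.440 + 0.372 + 0.444 − 0.103 − 0.134 − 0.119 − 0.126 − 0.160 − 0.187 + 0.013 + 0.029 + 0.064 + 0.063 − 0.009 = 0.981
P(none) = 1 − 0.981 = 0.019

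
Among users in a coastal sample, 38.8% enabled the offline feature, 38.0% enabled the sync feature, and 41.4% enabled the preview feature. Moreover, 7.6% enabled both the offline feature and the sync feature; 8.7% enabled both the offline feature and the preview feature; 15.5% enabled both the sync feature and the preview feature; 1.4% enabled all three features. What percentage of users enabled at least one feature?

P(≥1) = 38.8 + 38.0 + 41.4 − 7.6 − 8.7 − 15.5 + 1.4 = 87.8%

87.8%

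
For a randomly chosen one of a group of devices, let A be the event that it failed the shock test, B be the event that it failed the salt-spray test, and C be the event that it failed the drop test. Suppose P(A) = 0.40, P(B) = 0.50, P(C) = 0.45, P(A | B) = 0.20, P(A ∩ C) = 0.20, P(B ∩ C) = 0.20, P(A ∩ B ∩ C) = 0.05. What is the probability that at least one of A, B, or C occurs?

P(A ∩ B) = P(B)·P(A|B) = 0.50 × 0.20 = 0.10
By inclusion-exclusion,
P(A ∪ B ∪ C) = 0.40 + 0.50 + 0.45 − 0.10 − 0.20 − 0.20 + 0.05 = 0.90

0.90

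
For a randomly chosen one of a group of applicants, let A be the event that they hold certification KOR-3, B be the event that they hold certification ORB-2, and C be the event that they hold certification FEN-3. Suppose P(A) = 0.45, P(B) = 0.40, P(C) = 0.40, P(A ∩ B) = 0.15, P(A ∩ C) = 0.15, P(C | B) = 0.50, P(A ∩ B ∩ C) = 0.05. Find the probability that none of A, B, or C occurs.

0.20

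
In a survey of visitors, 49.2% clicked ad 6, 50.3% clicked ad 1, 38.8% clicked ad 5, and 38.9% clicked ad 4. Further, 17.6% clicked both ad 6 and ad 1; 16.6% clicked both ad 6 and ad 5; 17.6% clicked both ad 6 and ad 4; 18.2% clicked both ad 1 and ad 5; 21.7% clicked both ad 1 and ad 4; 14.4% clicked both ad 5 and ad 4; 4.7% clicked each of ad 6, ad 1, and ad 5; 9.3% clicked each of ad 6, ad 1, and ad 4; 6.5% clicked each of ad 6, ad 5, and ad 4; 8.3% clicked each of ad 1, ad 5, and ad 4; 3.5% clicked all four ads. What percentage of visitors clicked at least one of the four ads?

96.4%

P(≥1) = 49.2 + 50.3 + 38.8 + 38.9 − 17.6 − 16.6 − 17.6 − 18.2 − 21.7 − 14.4 + 4.7 + 9.3 + 6.5 + 8.3 − 3.5 = 96.4%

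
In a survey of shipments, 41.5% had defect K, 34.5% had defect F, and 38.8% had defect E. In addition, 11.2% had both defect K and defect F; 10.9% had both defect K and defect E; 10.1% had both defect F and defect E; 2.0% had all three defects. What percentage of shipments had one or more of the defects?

Using inclusion–exclusion:
P(union) = 41.5 + 34.5 + 38.8 − 11.2 − 10.9 − 10.1 + 2.0 = 84.6%

84.6%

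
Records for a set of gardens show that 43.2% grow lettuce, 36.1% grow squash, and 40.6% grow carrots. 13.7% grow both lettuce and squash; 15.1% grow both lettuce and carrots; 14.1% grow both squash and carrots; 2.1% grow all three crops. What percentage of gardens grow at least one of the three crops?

79.1%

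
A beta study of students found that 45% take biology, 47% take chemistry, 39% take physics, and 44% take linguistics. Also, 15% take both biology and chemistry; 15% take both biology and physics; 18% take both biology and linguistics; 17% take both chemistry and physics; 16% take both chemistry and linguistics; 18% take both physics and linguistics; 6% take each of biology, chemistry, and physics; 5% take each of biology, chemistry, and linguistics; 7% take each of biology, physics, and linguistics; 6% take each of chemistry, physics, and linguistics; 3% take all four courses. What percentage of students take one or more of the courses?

97%

P(union) = 45 + 47 + 39 + 44 − 15 − 15 − 18 − 17 − 16 − 18 + 6 + 5 + 7 + 6 − 3 = 97%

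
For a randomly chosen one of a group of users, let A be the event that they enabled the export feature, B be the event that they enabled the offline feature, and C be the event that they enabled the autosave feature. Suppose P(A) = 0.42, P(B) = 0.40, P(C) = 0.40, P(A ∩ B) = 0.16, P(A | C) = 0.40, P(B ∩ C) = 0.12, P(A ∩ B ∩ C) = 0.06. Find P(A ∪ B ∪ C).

P(A ∩ C) = P(C)·P(A|C) = 0.40 × 0.40 = 0.16
Apply inclusion-exclusion:
P(A ∪ B ∪ C) = 0.42 + 0.40 + 0.40 − 0.16 − 0.16 − 0.12 + 0.06 = 0.84

0.84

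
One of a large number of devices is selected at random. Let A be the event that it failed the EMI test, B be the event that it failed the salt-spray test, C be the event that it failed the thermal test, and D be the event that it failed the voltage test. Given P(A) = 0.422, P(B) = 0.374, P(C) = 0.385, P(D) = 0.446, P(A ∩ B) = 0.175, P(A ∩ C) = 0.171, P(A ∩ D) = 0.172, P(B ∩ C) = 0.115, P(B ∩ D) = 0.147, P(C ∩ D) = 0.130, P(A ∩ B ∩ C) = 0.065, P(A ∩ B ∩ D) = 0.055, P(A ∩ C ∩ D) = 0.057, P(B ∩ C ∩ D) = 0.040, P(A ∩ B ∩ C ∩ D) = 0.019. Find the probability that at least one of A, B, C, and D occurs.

0.915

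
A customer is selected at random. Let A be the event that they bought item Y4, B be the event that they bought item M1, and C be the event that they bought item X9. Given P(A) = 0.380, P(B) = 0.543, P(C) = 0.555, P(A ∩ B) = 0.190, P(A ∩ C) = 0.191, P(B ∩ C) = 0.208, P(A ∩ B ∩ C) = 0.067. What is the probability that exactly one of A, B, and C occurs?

P(exactly one) = 0.380 + 0.543 + 0.555 − 2·0.190 − 2·0.191 − 2·0.208 + 3·0.067 = 0.501

0.501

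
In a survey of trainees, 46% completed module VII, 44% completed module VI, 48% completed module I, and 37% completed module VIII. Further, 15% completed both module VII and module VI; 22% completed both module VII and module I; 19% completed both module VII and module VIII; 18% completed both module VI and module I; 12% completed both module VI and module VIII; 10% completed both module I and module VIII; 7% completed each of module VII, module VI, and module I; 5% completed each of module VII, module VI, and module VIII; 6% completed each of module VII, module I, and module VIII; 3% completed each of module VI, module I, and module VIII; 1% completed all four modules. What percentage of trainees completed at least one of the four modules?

By inclusion-exclusion,
P(at least one) = 46 + 44 + 48 + 37 − 15 − 22 − 19 − 18 − 12 − 10 + 7 + 5 + 6 + 3 − 1 = 99%

99%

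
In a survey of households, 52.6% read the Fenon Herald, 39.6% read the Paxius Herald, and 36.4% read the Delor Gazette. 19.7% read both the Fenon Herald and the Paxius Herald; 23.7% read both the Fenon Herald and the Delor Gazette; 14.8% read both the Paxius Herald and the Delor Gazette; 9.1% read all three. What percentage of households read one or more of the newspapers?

P(≥1) = 52.6 + 39.6 + 36.4 − 19.7 − 23.7 − 14.8 + 9.1 = 79.5%

79.5%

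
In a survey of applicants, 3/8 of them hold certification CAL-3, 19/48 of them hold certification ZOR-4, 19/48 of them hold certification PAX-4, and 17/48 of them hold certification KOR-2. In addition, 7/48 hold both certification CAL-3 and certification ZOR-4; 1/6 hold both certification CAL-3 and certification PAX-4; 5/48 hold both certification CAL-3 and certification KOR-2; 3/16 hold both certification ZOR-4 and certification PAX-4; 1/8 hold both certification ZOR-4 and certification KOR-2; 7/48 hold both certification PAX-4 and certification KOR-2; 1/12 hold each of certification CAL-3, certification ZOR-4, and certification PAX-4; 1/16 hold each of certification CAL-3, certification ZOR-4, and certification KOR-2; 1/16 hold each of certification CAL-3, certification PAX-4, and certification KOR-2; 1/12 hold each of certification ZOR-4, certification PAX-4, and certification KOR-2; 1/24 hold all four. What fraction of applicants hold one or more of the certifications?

43/48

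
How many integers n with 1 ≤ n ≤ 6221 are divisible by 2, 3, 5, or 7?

4799

⌊6221/2⌋ + ⌊6221/3⌋ + ⌊6221/5⌋ + ⌊6221/7⌋ − ⌊6221/6⌋ − ⌊6221/10⌋ − ⌊6221/14⌋ − ⌊6221/15⌋ − ⌊6221/21⌋ − ⌊6221/35⌋ + ⌊6221/30⌋ + ⌊6221/42⌋ + ⌊6221/70⌋ + ⌊6221/105⌋ − ⌊6221/210⌋ = 3110 + 2073 + 1244 + 888 − 1036 − 622 − 444 − 414 − 296 − 177 + 207 + 148 + 88 + 59 − 29 = 4799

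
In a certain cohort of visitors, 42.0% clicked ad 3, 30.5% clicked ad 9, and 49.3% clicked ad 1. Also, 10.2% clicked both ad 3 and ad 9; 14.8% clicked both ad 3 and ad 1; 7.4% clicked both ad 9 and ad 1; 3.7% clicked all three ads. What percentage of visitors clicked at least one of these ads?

Apply inclusion-exclusion:
P(≥1) = 42.0 + 30.5 + 49.3 − 10.2 − 14.8 − 7.4 + 3.7 = 93.1%

93.1%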